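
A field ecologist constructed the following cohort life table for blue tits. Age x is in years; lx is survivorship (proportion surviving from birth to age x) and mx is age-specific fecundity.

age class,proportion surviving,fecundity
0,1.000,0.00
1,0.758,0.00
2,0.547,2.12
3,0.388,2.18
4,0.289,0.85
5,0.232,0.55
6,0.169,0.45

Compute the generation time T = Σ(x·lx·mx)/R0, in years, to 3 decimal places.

2.825

lx·mx: 0, 0, 1.15964, 0.84584, 0.24565, 0.1276, 0.07605 → R0 = 2.45478
x·lx·mx: 0, 0, 2.31928, 2.53752, 0.9826, 0.638, 0.4563 → Σ = 6.9337
T = 6.9337 / 2.45478 = 2.824571… → 2.825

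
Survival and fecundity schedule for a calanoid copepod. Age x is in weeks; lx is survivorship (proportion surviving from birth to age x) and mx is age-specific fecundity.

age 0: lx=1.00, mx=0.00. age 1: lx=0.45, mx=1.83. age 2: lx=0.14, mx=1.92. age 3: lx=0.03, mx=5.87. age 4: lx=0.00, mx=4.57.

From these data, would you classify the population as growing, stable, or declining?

growing

R0 = Σ lx·mx = 0 + 0.8235 + 0.2688 + 0.1761 + 0 = 1.2684
R0 > 1, so the population is growing.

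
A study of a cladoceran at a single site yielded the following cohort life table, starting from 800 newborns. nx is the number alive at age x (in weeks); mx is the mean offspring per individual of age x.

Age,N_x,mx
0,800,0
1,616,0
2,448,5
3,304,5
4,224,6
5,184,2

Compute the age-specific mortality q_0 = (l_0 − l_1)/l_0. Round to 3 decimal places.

lx = nx/n0 = nx/800: 1, 0.77, 0.56, 0.38, 0.28, 0.23
q_0 = (l_0 − l_1) / l_0 = (1 − 0.77) / 1
     = 0.23 / 1 = 0.23 → 0.230

0.230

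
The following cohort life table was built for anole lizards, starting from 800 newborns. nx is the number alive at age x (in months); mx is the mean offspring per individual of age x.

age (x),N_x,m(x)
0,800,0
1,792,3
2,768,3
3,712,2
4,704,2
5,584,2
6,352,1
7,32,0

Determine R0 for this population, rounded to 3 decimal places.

11.290

lx = nx/n0 = nx/800: 1, 0.99, 0.96, 0.89, 0.88, 0.73, 0.44, 0.04
lx·mx by age: 0, 2.97, 2.88, 1.78, 1.76, 1.46, 0.44, 0
R0 = Σ lx·mx = 11.29 → 11.290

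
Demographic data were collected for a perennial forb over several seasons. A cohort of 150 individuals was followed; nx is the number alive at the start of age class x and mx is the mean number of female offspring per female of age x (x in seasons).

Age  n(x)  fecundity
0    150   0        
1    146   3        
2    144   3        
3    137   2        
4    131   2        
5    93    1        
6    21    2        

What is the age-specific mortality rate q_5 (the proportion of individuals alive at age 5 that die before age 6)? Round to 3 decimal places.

lx = nx/n0 = nx/150: 1, 0.97333…, 0.96, 0.91333…, 0.87333…, 0.62, 0.14
q_5 = (l_5 − l_6) / l_5 = (0.62 − 0.14) / 0.62
     = 0.48 / 0.62 = 0.774194… → 0.774

0.774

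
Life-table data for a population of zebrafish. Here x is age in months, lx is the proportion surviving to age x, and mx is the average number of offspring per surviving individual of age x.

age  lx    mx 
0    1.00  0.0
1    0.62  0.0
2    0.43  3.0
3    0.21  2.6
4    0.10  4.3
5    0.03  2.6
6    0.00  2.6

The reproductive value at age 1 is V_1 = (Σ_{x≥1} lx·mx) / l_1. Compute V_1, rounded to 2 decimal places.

lx·mx for x ≥ 1: 0, 1.29, 0.546, 0.43, 0.078, 0 → sum = 2.344
V_1 = 2.344 / l_1 = 2.344 / 0.62 = 3.780645… → 3.78

3.78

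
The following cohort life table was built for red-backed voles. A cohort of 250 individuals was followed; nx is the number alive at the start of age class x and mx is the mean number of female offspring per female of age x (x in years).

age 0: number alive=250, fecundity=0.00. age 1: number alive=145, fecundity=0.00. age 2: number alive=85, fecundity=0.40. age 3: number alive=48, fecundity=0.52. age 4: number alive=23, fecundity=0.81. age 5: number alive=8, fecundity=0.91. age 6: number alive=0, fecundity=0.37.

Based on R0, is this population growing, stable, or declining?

lx = nx/n0 = nx/250: 1, 0.58, 0.34, 0.192, 0.092, 0.032, 0
R0 = Σ lx·mx = 0 + 0 + 0.136 + 0.09984 + 0.07452 + 0.02912 + 0 = 0.33948
R0 < 1, so the population is declining.

declining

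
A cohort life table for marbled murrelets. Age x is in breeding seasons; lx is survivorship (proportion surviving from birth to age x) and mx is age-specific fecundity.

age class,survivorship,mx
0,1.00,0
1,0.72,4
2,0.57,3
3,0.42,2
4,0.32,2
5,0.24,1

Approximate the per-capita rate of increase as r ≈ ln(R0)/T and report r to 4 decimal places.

0.9240

R0 = Σ lx·mx = 0 + 2.88 + 1.71 + 0.84 + 0.64 + 0.24 = 6.31
Σ x·lx·mx = 12.58; T = 12.58/6.31 = 1.99366…
r ≈ ln(R0)/T = ln(6.31)/1.99366… = 0.923997… → 0.9240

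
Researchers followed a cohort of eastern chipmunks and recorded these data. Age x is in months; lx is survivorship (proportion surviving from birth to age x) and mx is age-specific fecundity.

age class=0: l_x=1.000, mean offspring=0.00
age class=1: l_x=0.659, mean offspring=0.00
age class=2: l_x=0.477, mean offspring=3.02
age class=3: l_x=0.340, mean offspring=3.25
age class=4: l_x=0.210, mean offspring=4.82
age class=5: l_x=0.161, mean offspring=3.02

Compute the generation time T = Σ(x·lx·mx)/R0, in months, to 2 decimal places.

lx·mx: 0, 0, 1.44054, 1.105, 1.0122, 0.48622 → R0 = 4.04396
x·lx·mx: 0, 0, 2.88108, 3.315, 4.0488, 2.4311 → Σ = 12.67598
T = 12.67598 / 4.04396 = 3.134546… → 3.13

3.13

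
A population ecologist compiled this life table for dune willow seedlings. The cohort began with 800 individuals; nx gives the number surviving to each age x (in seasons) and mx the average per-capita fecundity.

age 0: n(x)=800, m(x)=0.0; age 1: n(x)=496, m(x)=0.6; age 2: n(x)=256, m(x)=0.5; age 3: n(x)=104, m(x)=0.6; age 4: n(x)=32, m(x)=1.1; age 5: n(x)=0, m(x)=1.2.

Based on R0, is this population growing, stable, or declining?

declining

lx = nx/n0 = nx/800: 1, 0.62, 0.32, 0.13, 0.04, 0
R0 = Σ lx·mx = 0 + 0.372 + 0.16 + 0.078 + 0.044 + 0 = 0.654
R0 < 1, so the population is declining.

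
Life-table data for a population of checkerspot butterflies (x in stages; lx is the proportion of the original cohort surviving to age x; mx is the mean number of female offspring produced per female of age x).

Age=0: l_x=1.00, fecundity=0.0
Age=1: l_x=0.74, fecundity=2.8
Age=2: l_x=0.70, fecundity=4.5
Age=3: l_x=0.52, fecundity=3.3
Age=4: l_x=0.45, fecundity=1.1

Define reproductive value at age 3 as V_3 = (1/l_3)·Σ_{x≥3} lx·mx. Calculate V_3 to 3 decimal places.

4.252

lx·mx for x ≥ 3: 1.716, 0.495 → sum = 2.211
V_3 = 2.211 / l_3 = 2.211 / 0.52 = 4.251923… → 4.252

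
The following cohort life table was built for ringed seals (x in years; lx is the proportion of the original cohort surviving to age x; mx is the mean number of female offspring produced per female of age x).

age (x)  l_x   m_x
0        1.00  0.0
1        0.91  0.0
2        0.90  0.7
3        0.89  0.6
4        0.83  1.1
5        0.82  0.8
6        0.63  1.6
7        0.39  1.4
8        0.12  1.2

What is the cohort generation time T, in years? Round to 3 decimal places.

4.698

lx·mx: 0, 0, 0.63, 0.534, 0.913, 0.656, 1.008, 0.546, 0.144 → R0 = 4.431
x·lx·mx: 0, 0, 1.26, 1.602, 3.652, 3.28, 6.048, 3.822, 1.152 → Σ = 20.816
T = 20.816 / 4.431 = 4.697811… → 4.698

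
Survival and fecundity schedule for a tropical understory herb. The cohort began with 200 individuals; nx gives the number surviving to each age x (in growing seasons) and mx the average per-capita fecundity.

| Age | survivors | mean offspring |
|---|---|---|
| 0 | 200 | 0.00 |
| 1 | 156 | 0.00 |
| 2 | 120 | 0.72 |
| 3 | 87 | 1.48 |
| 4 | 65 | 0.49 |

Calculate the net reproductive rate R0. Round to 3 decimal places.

lx = nx/n0 = nx/200: 1, 0.78, 0.6, 0.435, 0.325
lx·mx by age: 0, 0, 0.432, 0.6438, 0.15925
R0 = Σ lx·mx = 1.23505 → 1.235

1.235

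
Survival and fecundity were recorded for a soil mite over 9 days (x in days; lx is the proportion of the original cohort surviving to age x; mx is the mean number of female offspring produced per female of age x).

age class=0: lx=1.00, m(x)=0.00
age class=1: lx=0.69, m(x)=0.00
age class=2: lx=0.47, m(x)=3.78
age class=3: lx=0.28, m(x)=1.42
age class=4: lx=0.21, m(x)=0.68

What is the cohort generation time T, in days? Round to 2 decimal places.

2.29

lx·mx: 0, 0, 1.7766, 0.3976, 0.1428 → R0 = 2.317
x·lx·mx: 0, 0, 3.5532, 1.1928, 0.5712 → Σ = 5.3172
T = 5.3172 / 2.317 = 2.294864… → 2.29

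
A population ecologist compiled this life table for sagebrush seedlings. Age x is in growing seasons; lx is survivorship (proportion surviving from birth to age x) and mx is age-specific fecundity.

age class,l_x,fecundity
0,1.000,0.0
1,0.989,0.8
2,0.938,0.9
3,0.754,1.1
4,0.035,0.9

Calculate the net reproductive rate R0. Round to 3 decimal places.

lx·mx by age: 0, 0.7912, 0.8442, 0.8294, 0.0315
R0 = Σ lx·mx = 2.4963 → 2.496

2.496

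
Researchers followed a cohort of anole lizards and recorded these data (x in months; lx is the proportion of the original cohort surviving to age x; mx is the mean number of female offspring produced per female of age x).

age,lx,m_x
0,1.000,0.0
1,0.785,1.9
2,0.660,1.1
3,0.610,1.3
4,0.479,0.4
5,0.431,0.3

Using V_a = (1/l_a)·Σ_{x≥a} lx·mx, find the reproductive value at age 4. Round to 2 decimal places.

0.67

lx·mx for x ≥ 4: 0.1916, 0.1293 → sum = 0.3209
V_4 = 0.3209 / l_4 = 0.3209 / 0.479 = 0.669937… → 0.67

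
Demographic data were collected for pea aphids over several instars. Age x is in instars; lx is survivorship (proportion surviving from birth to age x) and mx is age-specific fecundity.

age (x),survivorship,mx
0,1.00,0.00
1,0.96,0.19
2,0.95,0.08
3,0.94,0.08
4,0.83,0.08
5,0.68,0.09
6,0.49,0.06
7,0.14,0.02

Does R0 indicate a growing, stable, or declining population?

R0 = Σ lx·mx = 0 + 0.1824 + 0.076 + 0.0752 + 0.0664 + 0.0612 + 0.0294 + 0.0028 = 0.4934
R0 < 1, so the population is declining.

declining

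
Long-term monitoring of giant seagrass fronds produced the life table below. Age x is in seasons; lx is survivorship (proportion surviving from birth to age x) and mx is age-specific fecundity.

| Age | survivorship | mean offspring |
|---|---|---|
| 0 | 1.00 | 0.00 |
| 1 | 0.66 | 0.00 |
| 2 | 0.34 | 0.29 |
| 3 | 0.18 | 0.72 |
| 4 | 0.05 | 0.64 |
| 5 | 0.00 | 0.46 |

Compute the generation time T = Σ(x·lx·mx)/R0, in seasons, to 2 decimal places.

lx·mx: 0, 0, 0.0986, 0.1296, 0.032, 0 → R0 = 0.2602
x·lx·mx: 0, 0, 0.1972, 0.3888, 0.128, 0 → Σ = 0.714
T = 0.714 / 0.2602 = 2.744043… → 2.74

2.74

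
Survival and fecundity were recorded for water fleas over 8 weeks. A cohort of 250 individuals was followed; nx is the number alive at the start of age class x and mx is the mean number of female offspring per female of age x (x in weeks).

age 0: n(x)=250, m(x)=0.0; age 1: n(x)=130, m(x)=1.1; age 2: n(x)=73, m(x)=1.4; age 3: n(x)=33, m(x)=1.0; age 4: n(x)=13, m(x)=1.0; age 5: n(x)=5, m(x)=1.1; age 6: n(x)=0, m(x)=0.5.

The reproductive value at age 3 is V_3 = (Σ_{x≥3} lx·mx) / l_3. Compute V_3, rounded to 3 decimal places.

lx = nx/n0 = nx/250: 1, 0.52, 0.292, 0.132, 0.052, 0.02, 0
lx·mx for x ≥ 3: 0.132, 0.052, 0.022, 0 → sum = 0.206
V_3 = 0.206 / l_3 = 0.206 / 0.132 = 1.560606… → 1.561

1.561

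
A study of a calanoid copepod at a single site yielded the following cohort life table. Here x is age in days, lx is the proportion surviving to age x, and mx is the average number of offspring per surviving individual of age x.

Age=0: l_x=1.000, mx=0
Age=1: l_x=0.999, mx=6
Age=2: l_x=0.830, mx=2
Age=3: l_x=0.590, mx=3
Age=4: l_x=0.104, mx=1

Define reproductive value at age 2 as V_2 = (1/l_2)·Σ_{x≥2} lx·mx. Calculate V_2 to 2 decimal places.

4.26

lx·mx for x ≥ 2: 1.66, 1.77, 0.104 → sum = 3.534
V_2 = 3.534 / l_2 = 3.534 / 0.83 = 4.257831… → 4.26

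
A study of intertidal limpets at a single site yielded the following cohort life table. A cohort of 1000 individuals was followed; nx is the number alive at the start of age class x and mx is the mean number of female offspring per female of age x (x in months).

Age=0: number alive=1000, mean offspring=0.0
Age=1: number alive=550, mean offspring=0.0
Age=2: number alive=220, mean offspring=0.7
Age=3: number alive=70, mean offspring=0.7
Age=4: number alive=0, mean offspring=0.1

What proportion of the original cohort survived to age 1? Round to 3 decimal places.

0.550

l_1 = n_1/n_0 = 550/1000 = 0.55 → 0.550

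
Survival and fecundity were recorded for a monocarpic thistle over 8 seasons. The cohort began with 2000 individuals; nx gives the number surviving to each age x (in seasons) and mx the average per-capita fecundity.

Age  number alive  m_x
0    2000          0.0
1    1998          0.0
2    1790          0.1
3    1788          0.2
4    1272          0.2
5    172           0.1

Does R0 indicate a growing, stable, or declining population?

lx = nx/n0 = nx/2000: 1, 0.999, 0.895, 0.894, 0.636, 0.086
R0 = Σ lx·mx = 0 + 0 + 0.0895 + 0.1788 + 0.1272 + 0.0086 = 0.4041
R0 < 1, so the population is declining.

declining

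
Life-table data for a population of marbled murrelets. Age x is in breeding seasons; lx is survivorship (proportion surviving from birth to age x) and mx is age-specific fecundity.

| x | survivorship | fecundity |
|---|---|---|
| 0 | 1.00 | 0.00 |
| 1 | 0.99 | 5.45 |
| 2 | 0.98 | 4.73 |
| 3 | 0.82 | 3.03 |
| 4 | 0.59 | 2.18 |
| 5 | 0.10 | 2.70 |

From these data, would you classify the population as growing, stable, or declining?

growing

R0 = Σ lx·mx = 0 + 5.3955 + 4.6354 + 2.4846 + 1.2862 + 0.27 = 14.0717
R0 > 1, so the population is growing.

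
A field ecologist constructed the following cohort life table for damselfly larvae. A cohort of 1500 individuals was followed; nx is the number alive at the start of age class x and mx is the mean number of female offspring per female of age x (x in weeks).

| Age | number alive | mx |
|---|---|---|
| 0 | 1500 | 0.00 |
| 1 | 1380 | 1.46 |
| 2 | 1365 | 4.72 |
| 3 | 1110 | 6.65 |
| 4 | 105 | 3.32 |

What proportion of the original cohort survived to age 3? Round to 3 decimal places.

0.740

l_3 = n_3/n_0 = 1110/1500 = 0.74 → 0.740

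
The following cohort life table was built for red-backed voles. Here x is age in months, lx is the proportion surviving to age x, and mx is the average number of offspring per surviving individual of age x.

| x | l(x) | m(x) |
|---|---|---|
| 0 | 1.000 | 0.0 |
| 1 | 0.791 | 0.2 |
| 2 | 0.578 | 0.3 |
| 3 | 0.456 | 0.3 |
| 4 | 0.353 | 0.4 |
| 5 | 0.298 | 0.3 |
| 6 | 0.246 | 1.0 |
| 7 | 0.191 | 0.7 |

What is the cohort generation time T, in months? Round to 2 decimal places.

lx·mx: 0, 0.1582, 0.1734, 0.1368, 0.1412, 0.0894, 0.246, 0.1337 → R0 = 1.0787
x·lx·mx: 0, 0.1582, 0.3468, 0.4104, 0.5648, 0.447, 1.476, 0.9359 → Σ = 4.3391
T = 4.3391 / 1.0787 = 4.022527… → 4.02

4.02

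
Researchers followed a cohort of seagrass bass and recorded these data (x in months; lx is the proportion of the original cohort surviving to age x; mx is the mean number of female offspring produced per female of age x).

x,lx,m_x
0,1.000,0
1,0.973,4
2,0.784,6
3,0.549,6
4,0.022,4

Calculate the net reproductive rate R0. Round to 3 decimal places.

11.978

lx·mx by age: 0, 3.892, 4.704, 3.294, 0.088
R0 = Σ lx·mx = 11.978 → 11.978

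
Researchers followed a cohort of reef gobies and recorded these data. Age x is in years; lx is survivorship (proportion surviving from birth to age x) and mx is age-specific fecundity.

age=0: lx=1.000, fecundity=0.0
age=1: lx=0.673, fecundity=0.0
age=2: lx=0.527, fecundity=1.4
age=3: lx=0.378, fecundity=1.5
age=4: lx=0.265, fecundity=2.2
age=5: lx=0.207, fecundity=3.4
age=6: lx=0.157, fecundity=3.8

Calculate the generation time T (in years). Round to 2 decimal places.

3.95

lx·mx: 0, 0, 0.7378, 0.567, 0.583, 0.7038, 0.5966 → R0 = 3.1882
x·lx·mx: 0, 0, 1.4756, 1.701, 2.332, 3.519, 3.5796 → Σ = 12.6072
T = 12.6072 / 3.1882 = 3.954332… → 3.95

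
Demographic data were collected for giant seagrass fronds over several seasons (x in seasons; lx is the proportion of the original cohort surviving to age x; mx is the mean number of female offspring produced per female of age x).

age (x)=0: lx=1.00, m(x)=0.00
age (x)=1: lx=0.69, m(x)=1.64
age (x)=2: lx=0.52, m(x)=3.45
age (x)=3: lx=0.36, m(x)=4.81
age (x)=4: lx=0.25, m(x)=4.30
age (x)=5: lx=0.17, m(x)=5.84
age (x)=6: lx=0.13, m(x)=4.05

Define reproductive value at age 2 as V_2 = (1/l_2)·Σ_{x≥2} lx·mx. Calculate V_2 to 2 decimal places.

lx·mx for x ≥ 2: 1.794, 1.7316, 1.075, 0.9928, 0.5265 → sum = 6.1199
V_2 = 6.1199 / l_2 = 6.1199 / 0.52 = 11.769038… → 11.77

11.77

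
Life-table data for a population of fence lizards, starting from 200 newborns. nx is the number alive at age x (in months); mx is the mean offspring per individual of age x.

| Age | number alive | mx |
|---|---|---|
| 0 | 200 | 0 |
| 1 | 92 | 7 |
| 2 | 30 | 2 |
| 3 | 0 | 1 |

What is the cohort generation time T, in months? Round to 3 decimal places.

1.085

lx = nx/n0 = nx/200: 1, 0.46, 0.15, 0
lx·mx: 0, 3.22, 0.3, 0 → R0 = 3.52
x·lx·mx: 0, 3.22, 0.6, 0 → Σ = 3.82
T = 3.82 / 3.52 = 1.085227… → 1.085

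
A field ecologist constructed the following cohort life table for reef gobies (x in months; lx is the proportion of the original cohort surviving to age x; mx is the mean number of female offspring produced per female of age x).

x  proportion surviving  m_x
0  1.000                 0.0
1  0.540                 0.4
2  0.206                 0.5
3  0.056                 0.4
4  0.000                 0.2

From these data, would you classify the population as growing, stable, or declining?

declining

R0 = Σ lx·mx = 0 + 0.216 + 0.103 + 0.0224 + 0 = 0.3414
R0 < 1, so the population is declining.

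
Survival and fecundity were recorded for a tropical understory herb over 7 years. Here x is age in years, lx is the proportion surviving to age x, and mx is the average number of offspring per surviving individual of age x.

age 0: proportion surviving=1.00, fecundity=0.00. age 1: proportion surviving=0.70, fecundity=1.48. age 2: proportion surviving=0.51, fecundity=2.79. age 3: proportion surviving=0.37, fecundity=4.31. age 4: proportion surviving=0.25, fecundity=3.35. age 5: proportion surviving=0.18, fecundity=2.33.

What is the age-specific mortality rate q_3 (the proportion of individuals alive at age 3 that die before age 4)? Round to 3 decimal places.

q_3 = (l_3 − l_4) / l_3 = (0.37 − 0.25) / 0.37
     = 0.12 / 0.37 = 0.324324… → 0.324

0.324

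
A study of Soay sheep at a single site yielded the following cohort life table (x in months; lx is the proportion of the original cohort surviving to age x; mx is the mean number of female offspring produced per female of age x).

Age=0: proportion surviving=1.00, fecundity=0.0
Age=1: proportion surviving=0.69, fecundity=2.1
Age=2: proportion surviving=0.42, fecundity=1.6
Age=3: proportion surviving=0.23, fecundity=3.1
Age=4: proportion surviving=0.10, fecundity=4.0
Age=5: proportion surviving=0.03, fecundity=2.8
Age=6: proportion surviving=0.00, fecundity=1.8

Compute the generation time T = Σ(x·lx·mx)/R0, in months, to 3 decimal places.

lx·mx: 0, 1.449, 0.672, 0.713, 0.4, 0.084, 0 → R0 = 3.318
x·lx·mx: 0, 1.449, 1.344, 2.139, 1.6, 0.42, 0 → Σ = 6.952
T = 6.952 / 3.318 = 2.095238… → 2.095

2.095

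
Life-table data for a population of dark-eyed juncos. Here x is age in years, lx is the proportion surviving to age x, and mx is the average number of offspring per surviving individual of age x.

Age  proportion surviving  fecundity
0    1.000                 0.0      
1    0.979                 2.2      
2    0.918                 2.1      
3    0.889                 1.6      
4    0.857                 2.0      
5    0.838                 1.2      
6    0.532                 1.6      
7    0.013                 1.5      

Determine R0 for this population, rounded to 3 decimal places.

lx·mx by age: 0, 2.1538, 1.9278, 1.4224, 1.714, 1.0056, 0.8512, 0.0195
R0 = Σ lx·mx = 9.0943 → 9.094

9.094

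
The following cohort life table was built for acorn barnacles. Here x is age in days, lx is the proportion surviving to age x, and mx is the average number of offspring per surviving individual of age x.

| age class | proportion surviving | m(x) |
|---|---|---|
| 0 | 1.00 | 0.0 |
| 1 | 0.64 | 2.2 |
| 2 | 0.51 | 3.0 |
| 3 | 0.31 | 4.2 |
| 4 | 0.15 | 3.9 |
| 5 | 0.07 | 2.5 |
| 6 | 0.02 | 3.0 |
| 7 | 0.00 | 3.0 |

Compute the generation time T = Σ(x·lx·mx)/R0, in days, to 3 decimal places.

lx·mx: 0, 1.408, 1.53, 1.302, 0.585, 0.175, 0.06, 0 → R0 = 5.06
x·lx·mx: 0, 1.408, 3.06, 3.906, 2.34, 0.875, 0.36, 0 → Σ = 11.949
T = 11.949 / 5.06 = 2.361462… → 2.361

2.361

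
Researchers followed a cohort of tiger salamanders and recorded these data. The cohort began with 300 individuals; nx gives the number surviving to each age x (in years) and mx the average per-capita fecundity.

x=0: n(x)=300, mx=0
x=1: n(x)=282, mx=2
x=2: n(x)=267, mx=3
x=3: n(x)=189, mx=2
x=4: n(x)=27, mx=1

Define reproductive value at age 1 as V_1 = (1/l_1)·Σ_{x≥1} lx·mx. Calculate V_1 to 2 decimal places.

6.28

lx = nx/n0 = nx/300: 1, 0.94, 0.89, 0.63, 0.09
lx·mx for x ≥ 1: 1.88, 2.67, 1.26, 0.09 → sum = 5.9
V_1 = 5.9 / l_1 = 5.9 / 0.94 = 6.276596… → 6.28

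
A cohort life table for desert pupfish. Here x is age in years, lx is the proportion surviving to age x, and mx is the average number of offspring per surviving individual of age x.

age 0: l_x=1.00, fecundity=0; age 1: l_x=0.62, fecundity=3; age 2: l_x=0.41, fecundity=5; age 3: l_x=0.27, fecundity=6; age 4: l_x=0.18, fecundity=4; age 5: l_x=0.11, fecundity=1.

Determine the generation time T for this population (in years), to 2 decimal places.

lx·mx: 0, 1.86, 2.05, 1.62, 0.72, 0.11 → R0 = 6.36
x·lx·mx: 0, 1.86, 4.1, 4.86, 2.88, 0.55 → Σ = 14.25
T = 14.25 / 6.36 = 2.240566… → 2.24

2.24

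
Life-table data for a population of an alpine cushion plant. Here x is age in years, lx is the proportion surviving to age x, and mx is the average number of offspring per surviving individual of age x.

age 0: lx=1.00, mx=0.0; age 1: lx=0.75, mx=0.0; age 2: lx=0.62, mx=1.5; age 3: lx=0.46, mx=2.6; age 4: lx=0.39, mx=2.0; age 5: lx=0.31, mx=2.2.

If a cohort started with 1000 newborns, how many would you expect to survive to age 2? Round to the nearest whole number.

Expected survivors = N0 · l_2 = 1000 × 0.62 = 620 → 620

620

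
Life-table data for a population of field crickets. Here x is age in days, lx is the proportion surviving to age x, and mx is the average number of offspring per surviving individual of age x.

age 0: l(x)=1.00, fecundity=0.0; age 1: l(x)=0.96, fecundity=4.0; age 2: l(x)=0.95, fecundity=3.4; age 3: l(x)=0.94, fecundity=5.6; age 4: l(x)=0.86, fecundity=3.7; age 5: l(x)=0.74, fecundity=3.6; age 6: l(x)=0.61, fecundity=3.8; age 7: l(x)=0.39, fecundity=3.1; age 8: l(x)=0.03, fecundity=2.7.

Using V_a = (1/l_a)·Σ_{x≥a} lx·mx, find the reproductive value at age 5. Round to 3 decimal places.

lx·mx for x ≥ 5: 2.664, 2.318, 1.209, 0.081 → sum = 6.272
V_5 = 6.272 / l_5 = 6.272 / 0.74 = 8.475676… → 8.476

8.476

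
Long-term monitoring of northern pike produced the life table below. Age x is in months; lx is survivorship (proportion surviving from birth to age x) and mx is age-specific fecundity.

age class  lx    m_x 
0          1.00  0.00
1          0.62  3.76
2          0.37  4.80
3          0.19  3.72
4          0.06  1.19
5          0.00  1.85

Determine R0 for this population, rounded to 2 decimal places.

4.89

lx·mx by age: 0, 2.3312, 1.776, 0.7068, 0.0714, 0
R0 = Σ lx·mx = 4.8854 → 4.89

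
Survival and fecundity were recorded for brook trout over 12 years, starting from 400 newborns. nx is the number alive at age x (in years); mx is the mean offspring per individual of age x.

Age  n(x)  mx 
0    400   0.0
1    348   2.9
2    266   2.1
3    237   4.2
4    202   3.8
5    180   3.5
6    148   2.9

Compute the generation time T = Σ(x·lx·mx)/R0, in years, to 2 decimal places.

lx = nx/n0 = nx/400: 1, 0.87, 0.665, 0.5925, 0.505, 0.45, 0.37
lx·mx: 0, 2.523, 1.3965, 2.4885, 1.919, 1.575, 1.073 → R0 = 10.975
x·lx·mx: 0, 2.523, 2.793, 7.4655, 7.676, 7.875, 6.438 → Σ = 34.7705
T = 34.7705 / 10.975 = 3.168155… → 3.17

3.17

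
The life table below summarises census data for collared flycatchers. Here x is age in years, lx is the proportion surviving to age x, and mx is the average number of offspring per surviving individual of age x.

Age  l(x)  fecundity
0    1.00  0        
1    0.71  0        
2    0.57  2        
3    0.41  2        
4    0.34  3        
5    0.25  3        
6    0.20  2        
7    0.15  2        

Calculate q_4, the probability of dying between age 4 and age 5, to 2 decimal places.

0.26

q_4 = (l_4 − l_5) / l_4 = (0.34 − 0.25) / 0.34
     = 0.09 / 0.34 = 0.264706… → 0.26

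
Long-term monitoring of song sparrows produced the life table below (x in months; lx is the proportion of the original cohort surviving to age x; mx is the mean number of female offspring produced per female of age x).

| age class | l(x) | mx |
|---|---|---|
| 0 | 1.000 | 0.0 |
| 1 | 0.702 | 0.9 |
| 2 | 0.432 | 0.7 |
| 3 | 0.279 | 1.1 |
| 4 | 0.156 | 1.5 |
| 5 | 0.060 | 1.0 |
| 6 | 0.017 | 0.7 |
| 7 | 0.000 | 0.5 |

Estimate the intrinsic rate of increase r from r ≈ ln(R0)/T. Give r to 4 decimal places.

R0 = Σ lx·mx = 0 + 0.6318 + 0.3024 + 0.3069 + 0.234 + 0.06 + 0.0119 + 0 = 1.547
Σ x·lx·mx = 3.4647; T = 3.4647/1.547 = 2.23963…
r ≈ ln(R0)/T = ln(1.547)/2.23963… = 0.194817… → 0.1948

0.1948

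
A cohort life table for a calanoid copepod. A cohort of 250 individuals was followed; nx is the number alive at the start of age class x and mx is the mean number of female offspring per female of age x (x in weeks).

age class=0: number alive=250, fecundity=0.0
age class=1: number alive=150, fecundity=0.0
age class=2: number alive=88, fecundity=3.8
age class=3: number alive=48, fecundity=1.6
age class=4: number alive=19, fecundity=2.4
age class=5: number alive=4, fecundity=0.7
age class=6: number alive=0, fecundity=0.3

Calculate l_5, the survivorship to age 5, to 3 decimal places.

l_5 = n_5/n_0 = 4/250 = 0.016 → 0.016

0.016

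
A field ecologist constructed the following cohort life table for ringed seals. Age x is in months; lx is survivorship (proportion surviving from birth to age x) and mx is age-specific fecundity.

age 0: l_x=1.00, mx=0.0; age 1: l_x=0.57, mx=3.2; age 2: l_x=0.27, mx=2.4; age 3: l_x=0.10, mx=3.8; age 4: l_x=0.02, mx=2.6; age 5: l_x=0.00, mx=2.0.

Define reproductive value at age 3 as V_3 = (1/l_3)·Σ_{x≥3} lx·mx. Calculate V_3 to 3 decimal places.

lx·mx for x ≥ 3: 0.38, 0.052, 0 → sum = 0.432
V_3 = 0.432 / l_3 = 0.432 / 0.1 = 4.32 → 4.320

4.320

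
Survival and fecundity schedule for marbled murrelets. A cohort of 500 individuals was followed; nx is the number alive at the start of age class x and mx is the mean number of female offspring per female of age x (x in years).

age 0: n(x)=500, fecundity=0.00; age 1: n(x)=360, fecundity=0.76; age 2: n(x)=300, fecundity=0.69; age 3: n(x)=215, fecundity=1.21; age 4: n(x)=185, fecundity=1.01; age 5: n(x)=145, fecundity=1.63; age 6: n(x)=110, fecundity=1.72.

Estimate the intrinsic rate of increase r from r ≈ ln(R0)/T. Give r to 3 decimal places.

lx = nx/n0 = nx/500: 1, 0.72, 0.6, 0.43, 0.37, 0.29, 0.22
R0 = Σ lx·mx = 0 + 0.5472 + 0.414 + 0.5203 + 0.3737 + 0.4727 + 0.3784 = 2.7063
Σ x·lx·mx = 9.0648; T = 9.0648/2.7063 = 3.34952…
r ≈ ln(R0)/T = ln(2.7063)/3.34952… = 0.29723… → 0.297

0.297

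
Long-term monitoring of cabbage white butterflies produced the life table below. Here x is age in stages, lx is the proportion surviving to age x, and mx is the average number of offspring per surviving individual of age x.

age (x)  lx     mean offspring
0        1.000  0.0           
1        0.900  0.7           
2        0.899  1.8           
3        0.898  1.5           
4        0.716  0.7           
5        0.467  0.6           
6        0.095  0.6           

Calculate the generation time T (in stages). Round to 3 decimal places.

lx·mx: 0, 0.63, 1.6182, 1.347, 0.5012, 0.2802, 0.057 → R0 = 4.4336
x·lx·mx: 0, 0.63, 3.2364, 4.041, 2.0048, 1.401, 0.342 → Σ = 11.6552
T = 11.6552 / 4.4336 = 2.628834… → 2.629

2.629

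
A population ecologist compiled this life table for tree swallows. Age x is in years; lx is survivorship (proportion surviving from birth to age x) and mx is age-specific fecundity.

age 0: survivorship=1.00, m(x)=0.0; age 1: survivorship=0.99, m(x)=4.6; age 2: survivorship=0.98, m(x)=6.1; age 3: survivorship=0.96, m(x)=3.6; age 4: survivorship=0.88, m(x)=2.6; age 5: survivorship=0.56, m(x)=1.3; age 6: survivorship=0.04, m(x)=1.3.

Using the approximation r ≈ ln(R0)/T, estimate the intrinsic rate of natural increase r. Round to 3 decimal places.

1.210

R0 = Σ lx·mx = 0 + 4.554 + 5.978 + 3.456 + 2.288 + 0.728 + 0.052 = 17.056
Σ x·lx·mx = 39.982; T = 39.982/17.056 = 2.34416…
r ≈ ln(R0)/T = ln(17.056)/2.34416… = 1.21003… → 1.210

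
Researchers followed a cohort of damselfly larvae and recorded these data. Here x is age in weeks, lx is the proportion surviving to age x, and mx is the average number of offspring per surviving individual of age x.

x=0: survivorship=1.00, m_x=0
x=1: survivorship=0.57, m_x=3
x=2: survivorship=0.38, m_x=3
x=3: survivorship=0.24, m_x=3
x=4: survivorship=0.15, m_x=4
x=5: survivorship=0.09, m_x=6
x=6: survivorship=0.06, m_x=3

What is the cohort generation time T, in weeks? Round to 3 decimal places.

2.521

lx·mx: 0, 1.71, 1.14, 0.72, 0.6, 0.54, 0.18 → R0 = 4.89
x·lx·mx: 0, 1.71, 2.28, 2.16, 2.4, 2.7, 1.08 → Σ = 12.33
T = 12.33 / 4.89 = 2.521472… → 2.521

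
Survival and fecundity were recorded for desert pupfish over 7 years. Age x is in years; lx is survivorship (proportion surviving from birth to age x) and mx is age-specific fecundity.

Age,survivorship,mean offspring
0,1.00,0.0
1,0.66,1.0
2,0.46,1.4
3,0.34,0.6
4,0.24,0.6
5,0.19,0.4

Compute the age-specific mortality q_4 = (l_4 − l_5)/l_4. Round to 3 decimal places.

q_4 = (l_4 − l_5) / l_4 = (0.24 − 0.19) / 0.24
     = 0.05 / 0.24 = 0.208333… → 0.208

0.208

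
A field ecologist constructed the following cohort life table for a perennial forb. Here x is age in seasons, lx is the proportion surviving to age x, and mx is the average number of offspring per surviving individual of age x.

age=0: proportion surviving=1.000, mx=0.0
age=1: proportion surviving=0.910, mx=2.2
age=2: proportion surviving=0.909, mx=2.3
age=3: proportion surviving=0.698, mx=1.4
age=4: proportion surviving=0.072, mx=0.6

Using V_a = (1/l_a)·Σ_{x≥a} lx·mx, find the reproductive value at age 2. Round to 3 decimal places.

3.423

lx·mx for x ≥ 2: 2.0907, 0.9772, 0.0432 → sum = 3.1111
V_2 = 3.1111 / l_2 = 3.1111 / 0.909 = 3.422552… → 3.423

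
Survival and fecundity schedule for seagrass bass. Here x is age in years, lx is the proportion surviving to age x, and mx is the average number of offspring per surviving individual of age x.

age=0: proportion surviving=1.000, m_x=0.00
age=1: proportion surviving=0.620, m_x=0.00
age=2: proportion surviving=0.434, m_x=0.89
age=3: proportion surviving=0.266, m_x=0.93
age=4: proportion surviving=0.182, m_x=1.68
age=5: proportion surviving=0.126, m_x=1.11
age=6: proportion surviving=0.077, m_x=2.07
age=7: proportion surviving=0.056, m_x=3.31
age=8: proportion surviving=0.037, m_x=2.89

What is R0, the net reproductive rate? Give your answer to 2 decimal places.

lx·mx by age: 0, 0, 0.38626, 0.24738, 0.30576, 0.13986, 0.15939, 0.18536, 0.10693
R0 = Σ lx·mx = 1.53094 → 1.53

1.53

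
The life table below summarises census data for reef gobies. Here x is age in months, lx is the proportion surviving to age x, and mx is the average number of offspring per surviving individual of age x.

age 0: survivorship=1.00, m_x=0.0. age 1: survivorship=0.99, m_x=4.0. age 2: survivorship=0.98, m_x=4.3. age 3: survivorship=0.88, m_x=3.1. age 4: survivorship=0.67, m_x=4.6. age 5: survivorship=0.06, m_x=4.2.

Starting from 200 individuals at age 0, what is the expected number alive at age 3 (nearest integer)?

176

Expected survivors = N0 · l_3 = 200 × 0.88 = 176 → 176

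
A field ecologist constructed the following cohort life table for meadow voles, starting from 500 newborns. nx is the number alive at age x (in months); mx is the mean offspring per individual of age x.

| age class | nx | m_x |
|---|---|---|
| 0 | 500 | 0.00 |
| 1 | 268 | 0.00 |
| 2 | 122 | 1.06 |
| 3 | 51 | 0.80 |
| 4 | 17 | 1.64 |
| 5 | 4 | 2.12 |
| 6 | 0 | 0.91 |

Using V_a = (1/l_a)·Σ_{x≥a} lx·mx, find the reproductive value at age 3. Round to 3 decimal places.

1.513

lx = nx/n0 = nx/500: 1, 0.536, 0.244, 0.102, 0.034, 0.008, 0
lx·mx for x ≥ 3: 0.0816, 0.05576, 0.01696, 0 → sum = 0.15432
V_3 = 0.15432 / l_3 = 0.15432 / 0.102 = 1.512941… → 1.513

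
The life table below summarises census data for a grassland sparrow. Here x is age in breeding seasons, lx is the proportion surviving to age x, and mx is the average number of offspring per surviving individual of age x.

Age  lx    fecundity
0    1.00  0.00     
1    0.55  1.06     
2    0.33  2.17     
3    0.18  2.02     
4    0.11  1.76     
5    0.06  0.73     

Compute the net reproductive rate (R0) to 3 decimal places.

lx·mx by age: 0, 0.583, 0.7161, 0.3636, 0.1936, 0.0438
R0 = Σ lx·mx = 1.9001 → 1.900

1.900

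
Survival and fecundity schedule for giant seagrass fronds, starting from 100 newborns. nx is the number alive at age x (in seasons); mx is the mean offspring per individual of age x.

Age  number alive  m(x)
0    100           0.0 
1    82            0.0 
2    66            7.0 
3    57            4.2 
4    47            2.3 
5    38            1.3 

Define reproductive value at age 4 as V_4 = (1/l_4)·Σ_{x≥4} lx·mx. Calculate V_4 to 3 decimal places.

3.351

lx = nx/n0 = nx/100: 1, 0.82, 0.66, 0.57, 0.47, 0.38
lx·mx for x ≥ 4: 1.081, 0.494 → sum = 1.575
V_4 = 1.575 / l_4 = 1.575 / 0.47 = 3.351064… → 3.351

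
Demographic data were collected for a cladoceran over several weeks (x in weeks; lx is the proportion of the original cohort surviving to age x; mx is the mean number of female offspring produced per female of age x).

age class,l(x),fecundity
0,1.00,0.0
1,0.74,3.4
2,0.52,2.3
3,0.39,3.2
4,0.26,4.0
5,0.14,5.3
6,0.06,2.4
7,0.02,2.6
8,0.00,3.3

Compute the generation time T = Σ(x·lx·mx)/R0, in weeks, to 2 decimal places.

lx·mx: 0, 2.516, 1.196, 1.248, 1.04, 0.742, 0.144, 0.052, 0 → R0 = 6.938
x·lx·mx: 0, 2.516, 2.392, 3.744, 4.16, 3.71, 0.864, 0.364, 0 → Σ = 17.75
T = 17.75 / 6.938 = 2.558374… → 2.56

2.56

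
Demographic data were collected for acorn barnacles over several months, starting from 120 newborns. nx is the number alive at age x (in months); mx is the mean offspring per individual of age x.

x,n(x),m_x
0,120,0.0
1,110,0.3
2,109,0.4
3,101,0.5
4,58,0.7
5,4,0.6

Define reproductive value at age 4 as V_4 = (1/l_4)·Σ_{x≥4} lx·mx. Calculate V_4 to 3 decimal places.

lx = nx/n0 = nx/120: 1, 0.91667…, 0.90833…, 0.84167…, 0.48333…, 0.03333…
lx·mx for x ≥ 4: 0.338333…, 0.02… → sum = 0.358333…
V_4 = 0.358333… / l_4 = 0.358333… / 0.483333… = 0.741379… → 0.741

0.741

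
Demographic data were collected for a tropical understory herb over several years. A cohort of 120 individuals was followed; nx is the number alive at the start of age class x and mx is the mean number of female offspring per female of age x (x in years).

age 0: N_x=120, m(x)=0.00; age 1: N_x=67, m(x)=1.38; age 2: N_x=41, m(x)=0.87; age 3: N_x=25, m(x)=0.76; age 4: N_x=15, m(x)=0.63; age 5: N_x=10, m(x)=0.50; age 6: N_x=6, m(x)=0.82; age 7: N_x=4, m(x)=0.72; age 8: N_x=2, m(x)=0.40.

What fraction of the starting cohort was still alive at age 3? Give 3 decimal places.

0.208

l_3 = n_3/n_0 = 25/120 = 0.208333… → 0.208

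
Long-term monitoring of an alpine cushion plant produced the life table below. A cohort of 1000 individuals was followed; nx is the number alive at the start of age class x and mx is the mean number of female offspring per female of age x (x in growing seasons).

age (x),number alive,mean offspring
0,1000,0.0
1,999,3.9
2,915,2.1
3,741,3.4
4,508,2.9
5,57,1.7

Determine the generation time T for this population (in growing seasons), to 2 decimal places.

lx = nx/n0 = nx/1000: 1, 0.999, 0.915, 0.741, 0.508, 0.057
lx·mx: 0, 3.8961, 1.9215, 2.5194, 1.4732, 0.0969 → R0 = 9.9071
x·lx·mx: 0, 3.8961, 3.843, 7.5582, 5.8928, 0.4845 → Σ = 21.6746
T = 21.6746 / 9.9071 = 2.187785… → 2.19

2.19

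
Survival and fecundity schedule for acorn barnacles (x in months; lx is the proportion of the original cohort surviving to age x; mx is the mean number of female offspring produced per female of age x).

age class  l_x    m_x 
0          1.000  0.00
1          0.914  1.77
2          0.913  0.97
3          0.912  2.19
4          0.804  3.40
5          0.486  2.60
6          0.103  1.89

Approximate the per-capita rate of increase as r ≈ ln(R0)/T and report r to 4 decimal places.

0.6761

R0 = Σ lx·mx = 0 + 1.61778 + 0.88561 + 1.99728 + 2.7336 + 1.2636 + 0.19467 = 8.69254
Σ x·lx·mx = 27.80126; T = 27.80126/8.69254 = 3.19829…
r ≈ ln(R0)/T = ln(8.69254)/3.19829… = 0.676132… → 0.6761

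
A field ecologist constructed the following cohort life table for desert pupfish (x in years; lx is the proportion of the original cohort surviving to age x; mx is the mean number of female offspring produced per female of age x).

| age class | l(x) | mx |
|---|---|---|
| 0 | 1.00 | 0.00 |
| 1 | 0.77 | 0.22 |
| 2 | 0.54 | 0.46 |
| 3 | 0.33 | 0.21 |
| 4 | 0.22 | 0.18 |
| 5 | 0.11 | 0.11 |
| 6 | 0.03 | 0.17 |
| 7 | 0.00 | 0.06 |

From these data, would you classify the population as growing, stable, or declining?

declining

R0 = Σ lx·mx = 0 + 0.1694 + 0.2484 + 0.0693 + 0.0396 + 0.0121 + 0.0051 + 0 = 0.5439
R0 < 1, so the population is declining.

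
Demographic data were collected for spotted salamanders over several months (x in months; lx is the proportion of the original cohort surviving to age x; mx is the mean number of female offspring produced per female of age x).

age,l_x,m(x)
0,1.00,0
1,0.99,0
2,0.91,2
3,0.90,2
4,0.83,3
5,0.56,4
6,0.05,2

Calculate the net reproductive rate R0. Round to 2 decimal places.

8.45

lx·mx by age: 0, 0, 1.82, 1.8, 2.49, 2.24, 0.1
R0 = Σ lx·mx = 8.45 → 8.45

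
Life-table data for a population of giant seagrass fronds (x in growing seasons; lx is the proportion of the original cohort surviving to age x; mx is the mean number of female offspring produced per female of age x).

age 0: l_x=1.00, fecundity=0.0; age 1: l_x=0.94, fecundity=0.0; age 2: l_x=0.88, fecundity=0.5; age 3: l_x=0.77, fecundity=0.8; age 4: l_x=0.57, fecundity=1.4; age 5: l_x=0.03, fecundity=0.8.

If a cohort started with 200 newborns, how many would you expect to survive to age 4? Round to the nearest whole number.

114

Expected survivors = N0 · l_4 = 200 × 0.57 = 114 → 114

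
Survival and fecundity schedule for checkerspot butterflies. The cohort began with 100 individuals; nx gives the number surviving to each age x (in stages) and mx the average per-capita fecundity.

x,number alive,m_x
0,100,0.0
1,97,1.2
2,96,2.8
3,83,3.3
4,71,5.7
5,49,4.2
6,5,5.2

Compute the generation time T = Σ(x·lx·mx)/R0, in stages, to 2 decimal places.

3.30

lx = nx/n0 = nx/100: 1, 0.97, 0.96, 0.83, 0.71, 0.49, 0.05
lx·mx: 0, 1.164, 2.688, 2.739, 4.047, 2.058, 0.26 → R0 = 12.956
x·lx·mx: 0, 1.164, 5.376, 8.217, 16.188, 10.29, 1.56 → Σ = 42.795
T = 42.795 / 12.956 = 3.303103… → 3.30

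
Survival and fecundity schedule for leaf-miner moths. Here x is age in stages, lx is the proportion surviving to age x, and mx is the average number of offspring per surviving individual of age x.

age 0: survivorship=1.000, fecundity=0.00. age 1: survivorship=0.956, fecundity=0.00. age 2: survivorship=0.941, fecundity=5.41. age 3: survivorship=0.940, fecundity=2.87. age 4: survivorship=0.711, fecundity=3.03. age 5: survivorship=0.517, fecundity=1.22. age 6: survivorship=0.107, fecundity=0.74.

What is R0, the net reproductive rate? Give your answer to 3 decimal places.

lx·mx by age: 0, 0, 5.09081, 2.6978, 2.15433, 0.63074, 0.07918
R0 = Σ lx·mx = 10.65286 → 10.653

10.653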